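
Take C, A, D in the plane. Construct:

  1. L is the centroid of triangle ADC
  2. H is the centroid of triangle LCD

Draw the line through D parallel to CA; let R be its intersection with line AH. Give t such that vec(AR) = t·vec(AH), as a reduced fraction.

t = 9/4

Assign C = (0, 0), A = (1, 0), D = (0, 1) — the answer is frame-independent, so this choice is without loss of generality.
1. L is the centroid of triangle ADC ⇒ L = (1/3, 1/3)
2. H is the centroid of triangle LCD ⇒ H = (1/9, 4/9)
through D parallel to CA: direction (1, 0); meets AH at R = (-1, 1)
R = A + t·(H−A) with t = 9/4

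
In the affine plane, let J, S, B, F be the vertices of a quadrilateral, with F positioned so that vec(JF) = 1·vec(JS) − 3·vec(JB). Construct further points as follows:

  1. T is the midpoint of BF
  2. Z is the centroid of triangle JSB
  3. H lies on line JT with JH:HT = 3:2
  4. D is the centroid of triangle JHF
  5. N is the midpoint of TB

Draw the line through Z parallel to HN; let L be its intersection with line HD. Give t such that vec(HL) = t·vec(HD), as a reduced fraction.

Choose coordinates J = (0, 0), S = (1, 0), B = (0, 1), F = (1, -3).
1. T is the midpoint of BF ⇒ T = (1/2, -1)
2. Z is the centroid of triangle JSB ⇒ Z = (1/3, 1/3)
3. H lies on line JT with JH:HT = 3:2 ⇒ H = (3/10, -3/5)
4. D is the centroid of triangle JHF ⇒ D = (13/30, -6/5)
5. N is the midpoint of TB ⇒ N = (1/4, 0)
through Z parallel to HN: direction (-1/20, 3/5); meets HD at L = (43/90, -7/5)
L = H + t·(D−H) with t = 4/3

t = 4/3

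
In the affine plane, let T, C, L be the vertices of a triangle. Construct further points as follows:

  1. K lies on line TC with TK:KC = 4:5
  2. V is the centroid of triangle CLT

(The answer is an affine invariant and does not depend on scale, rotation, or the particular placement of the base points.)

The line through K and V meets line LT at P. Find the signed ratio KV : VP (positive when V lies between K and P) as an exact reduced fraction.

KV:VP = 1/3

Assign T = (0, 0), C = (1, 0), L = (0, 1) — the answer is frame-independent, so this choice is without loss of generality.
1. K lies on line TC with TK:KC = 4:5 ⇒ K = (4/9, 0)
2. V is the centroid of triangle CLT ⇒ V = (1/3, 1/3)
line KV meets LT at P = (0, 4/3)
V = K + t·(P−K) with t = 1/4, so KV:VP = 1/4:3/4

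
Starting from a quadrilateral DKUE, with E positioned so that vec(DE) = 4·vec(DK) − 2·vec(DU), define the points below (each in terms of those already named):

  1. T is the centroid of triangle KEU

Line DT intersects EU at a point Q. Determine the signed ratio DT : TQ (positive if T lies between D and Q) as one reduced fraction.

DT:TQ = 11

Assign D = (0, 0), K = (1, 0), U = (0, 1), E = (4, -2) — the answer is frame-independent, so this choice is without loss of generality.
1. T is the centroid of triangle KEU ⇒ T = (5/3, -1/3)
line DT meets EU at Q = (20/11, -4/11)
T = D + t·(Q−D) with t = 11/12, so DT:TQ = 11/12:1/12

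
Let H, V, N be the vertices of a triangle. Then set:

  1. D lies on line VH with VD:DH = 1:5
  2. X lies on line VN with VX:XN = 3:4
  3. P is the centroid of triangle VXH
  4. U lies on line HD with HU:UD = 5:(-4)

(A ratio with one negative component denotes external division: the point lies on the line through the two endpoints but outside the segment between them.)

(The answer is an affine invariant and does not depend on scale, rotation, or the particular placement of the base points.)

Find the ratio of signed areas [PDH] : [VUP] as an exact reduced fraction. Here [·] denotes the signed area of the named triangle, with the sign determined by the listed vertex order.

[PDH]:[VUP] = -5/19

Work in coordinates with H = (0, 0), V = (1, 0), N = (0, 1).
1. D lies on line VH with VD:DH = 1:5 ⇒ D = (5/6, 0)
2. X lies on line VN with VX:XN = 3:4 ⇒ X = (4/7, 3/7)
3. P is the centroid of triangle VXH ⇒ P = (11/21, 1/7)
4. U lies on line HD with HU:UD = 5:(-4) ⇒ U = (25/6, 0)
2·[PDH] = -5/42, 2·[VUP] = 19/42
[PDH]:[VUP] = -5/42:19/42 = -5/19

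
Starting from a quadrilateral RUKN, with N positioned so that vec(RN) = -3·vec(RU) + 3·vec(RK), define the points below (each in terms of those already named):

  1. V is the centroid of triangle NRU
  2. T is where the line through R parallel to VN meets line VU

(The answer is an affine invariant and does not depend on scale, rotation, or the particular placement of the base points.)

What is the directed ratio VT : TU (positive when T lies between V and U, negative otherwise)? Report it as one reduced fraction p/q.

Choose coordinates R = (0, 0), U = (1, 0), K = (0, 1), N = (-3, 3).
1. V is the centroid of triangle NRU ⇒ V = (-2/3, 1)
2. T is where the line through R parallel to VN meets line VU ⇒ T = (-7/3, 2)
T = V + t·(U−V) with t = -1, so VT:TU = t:(1−t) = -1:2

VT:TU = -1/2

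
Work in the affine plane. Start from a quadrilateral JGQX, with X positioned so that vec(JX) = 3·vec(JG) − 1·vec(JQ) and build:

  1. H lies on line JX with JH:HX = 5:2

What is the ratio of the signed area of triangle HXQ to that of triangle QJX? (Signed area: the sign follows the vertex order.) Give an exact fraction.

Choose coordinates J = (0, 0), G = (1, 0), Q = (0, 1), X = (3, -1).
1. H lies on line JX with JH:HX = 5:2 ⇒ H = (15/7, -5/7)
2·[HXQ] = 6/7, 2·[QJX] = 3
[HXQ]:[QJX] = 6/7:3 = 2/7

[HXQ]:[QJX] = 2/7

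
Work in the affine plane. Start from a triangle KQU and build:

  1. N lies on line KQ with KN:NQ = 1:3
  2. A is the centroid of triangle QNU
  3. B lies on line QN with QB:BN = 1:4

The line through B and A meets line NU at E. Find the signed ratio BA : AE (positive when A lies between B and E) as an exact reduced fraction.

Work in coordinates with K = (0, 0), Q = (1, 0), U = (0, 1).
1. N lies on line KQ with KN:NQ = 1:3 ⇒ N = (1/4, 0)
2. A is the centroid of triangle QNU ⇒ A = (5/12, 1/3)
3. B lies on line QN with QB:BN = 1:4 ⇒ B = (17/20, 0)
line BA meets NU at E = (3/28, 4/7)
A = B + t·(E−B) with t = 7/12, so BA:AE = 7/12:5/12

BA:AE = 7/5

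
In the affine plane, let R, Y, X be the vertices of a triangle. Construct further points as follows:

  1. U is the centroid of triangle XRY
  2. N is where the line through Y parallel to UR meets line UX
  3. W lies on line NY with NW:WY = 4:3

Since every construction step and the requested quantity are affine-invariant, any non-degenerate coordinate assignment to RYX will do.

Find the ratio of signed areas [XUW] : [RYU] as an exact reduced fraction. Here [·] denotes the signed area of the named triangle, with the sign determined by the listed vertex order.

Set R = (0, 0), Y = (1, 0), X = (0, 1); any affine frame gives the same invariant.
1. U is the centroid of triangle XRY ⇒ U = (1/3, 1/3)
2. N is where the line through Y parallel to UR meets line UX ⇒ N = (2/3, -1/3)
3. W lies on line NY with NW:WY = 4:3 ⇒ W = (6/7, -1/7)
2·[XUW] = 4/21, 2·[RYU] = 1/3
[XUW]:[RYU] = 4/21:1/3 = 4/7

[XUW]:[RYU] = 4/7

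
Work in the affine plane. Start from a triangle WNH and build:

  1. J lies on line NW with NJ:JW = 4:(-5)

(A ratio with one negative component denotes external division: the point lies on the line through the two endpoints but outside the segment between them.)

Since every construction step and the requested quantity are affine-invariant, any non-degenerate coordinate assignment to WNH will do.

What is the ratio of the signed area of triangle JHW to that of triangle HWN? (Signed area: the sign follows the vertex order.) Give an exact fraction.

Set W = (0, 0), N = (1, 0), H = (0, 1); any affine frame gives the same invariant.
1. J lies on line NW with NJ:JW = 4:(-5) ⇒ J = (5, 0)
2·[JHW] = 5, 2·[HWN] = 1
[JHW]:[HWN] = 5:1 = 5

[JHW]:[HWN] = 5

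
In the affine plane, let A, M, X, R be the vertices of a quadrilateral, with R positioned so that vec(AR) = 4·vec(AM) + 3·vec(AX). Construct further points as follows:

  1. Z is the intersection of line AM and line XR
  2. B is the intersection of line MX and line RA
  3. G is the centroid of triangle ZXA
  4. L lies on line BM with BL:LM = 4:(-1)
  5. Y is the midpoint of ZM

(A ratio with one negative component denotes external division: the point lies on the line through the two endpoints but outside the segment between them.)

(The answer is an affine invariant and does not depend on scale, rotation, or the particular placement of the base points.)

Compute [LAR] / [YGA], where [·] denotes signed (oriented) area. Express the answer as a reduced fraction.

[LAR]:[YGA] = 24

Work in coordinates with A = (0, 0), M = (1, 0), X = (0, 1), R = (4, 3).
1. Z is the intersection of line AM and line XR ⇒ Z = (-2, 0)
2. B is the intersection of line MX and line RA ⇒ B = (4/7, 3/7)
3. G is the centroid of triangle ZXA ⇒ G = (-2/3, 1/3)
4. L lies on line BM with BL:LM = 4:(-1) ⇒ L = (8/7, -1/7)
5. Y is the midpoint of ZM ⇒ Y = (-1/2, 0)
2·[LAR] = -4, 2·[YGA] = -1/6
[LAR]:[YGA] = -4:-1/6 = 24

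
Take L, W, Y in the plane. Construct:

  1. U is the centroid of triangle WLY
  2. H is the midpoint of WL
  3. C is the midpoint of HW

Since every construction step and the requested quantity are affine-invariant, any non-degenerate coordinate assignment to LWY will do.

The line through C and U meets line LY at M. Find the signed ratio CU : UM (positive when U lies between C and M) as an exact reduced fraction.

Work in coordinates with L = (0, 0), W = (1, 0), Y = (0, 1).
1. U is the centroid of triangle WLY ⇒ U = (1/3, 1/3)
2. H is the midpoint of WL ⇒ H = (1/2, 0)
3. C is the midpoint of HW ⇒ C = (3/4, 0)
line CU meets LY at M = (0, 3/5)
U = C + t·(M−C) with t = 5/9, so CU:UM = 5/9:4/9

CU:UM = 5/4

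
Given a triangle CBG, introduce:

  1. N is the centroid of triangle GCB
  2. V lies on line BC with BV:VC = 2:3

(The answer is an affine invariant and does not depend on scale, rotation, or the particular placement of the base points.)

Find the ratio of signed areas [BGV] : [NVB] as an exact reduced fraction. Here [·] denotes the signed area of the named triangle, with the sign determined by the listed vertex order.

Work in coordinates with C = (0, 0), B = (1, 0), G = (0, 1).
1. N is the centroid of triangle GCB ⇒ N = (1/3, 1/3)
2. V lies on line BC with BV:VC = 2:3 ⇒ V = (3/5, 0)
2·[BGV] = 2/5, 2·[NVB] = 2/15
[BGV]:[NVB] = 2/5:2/15 = 3

[BGV]:[NVB] = 3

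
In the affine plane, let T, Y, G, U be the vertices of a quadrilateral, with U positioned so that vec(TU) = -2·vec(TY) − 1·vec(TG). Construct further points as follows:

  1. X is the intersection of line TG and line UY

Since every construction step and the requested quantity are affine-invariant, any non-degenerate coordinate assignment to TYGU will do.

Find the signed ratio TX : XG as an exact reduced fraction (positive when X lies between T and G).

TX:XG = -1/4

Set T = (0, 0), Y = (1, 0), G = (0, 1), U = (-2, -1); any affine frame gives the same invariant.
1. X is the intersection of line TG and line UY ⇒ X = (0, -1/3)
X = T + t·(G−T) with t = -1/3, so TX:XG = t:(1−t) = -1/3:4/3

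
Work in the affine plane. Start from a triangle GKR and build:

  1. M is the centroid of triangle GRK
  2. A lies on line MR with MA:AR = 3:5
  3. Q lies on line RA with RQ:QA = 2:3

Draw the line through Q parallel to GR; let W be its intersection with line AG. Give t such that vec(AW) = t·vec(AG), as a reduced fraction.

Set G = (0, 0), K = (1, 0), R = (0, 1); any affine frame gives the same invariant.
1. M is the centroid of triangle GRK ⇒ M = (1/3, 1/3)
2. A lies on line MR with MA:AR = 3:5 ⇒ A = (5/24, 7/12)
3. Q lies on line RA with RQ:QA = 2:3 ⇒ Q = (1/12, 5/6)
through Q parallel to GR: direction (0, 1); meets AG at W = (1/12, 7/30)
W = A + t·(G−A) with t = 3/5

t = 3/5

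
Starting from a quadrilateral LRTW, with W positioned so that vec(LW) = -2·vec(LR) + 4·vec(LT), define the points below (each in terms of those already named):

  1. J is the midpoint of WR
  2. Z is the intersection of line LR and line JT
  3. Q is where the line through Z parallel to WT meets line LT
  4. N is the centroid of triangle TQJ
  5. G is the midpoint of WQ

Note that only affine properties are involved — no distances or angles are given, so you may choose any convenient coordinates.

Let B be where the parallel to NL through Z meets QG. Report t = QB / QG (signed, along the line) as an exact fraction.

Work in coordinates with L = (0, 0), R = (1, 0), T = (0, 1), W = (-2, 4).
1. J is the midpoint of WR ⇒ J = (-1/2, 2)
2. Z is the intersection of line LR and line JT ⇒ Z = (1/2, 0)
3. Q is where the line through Z parallel to WT meets line LT ⇒ Q = (0, 3/4)
4. N is the centroid of triangle TQJ ⇒ N = (-1/6, 5/4)
5. G is the midpoint of WQ ⇒ G = (-1, 19/8)
through Z parallel to NL: direction (1/6, -5/4); meets QG at B = (24/47, -15/188)
B = Q + t·(G−Q) with t = -24/47

t = -24/47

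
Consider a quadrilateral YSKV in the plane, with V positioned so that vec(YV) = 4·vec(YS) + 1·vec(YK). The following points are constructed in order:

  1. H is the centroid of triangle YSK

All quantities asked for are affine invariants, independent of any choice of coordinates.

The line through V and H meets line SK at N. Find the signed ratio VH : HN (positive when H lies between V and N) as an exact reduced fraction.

VH:HN = -13

Choose coordinates Y = (0, 0), S = (1, 0), K = (0, 1), V = (4, 1).
1. H is the centroid of triangle YSK ⇒ H = (1/3, 1/3)
line VH meets SK at N = (8/13, 5/13)
H = V + t·(N−V) with t = 13/12, so VH:HN = 13/12:-1/12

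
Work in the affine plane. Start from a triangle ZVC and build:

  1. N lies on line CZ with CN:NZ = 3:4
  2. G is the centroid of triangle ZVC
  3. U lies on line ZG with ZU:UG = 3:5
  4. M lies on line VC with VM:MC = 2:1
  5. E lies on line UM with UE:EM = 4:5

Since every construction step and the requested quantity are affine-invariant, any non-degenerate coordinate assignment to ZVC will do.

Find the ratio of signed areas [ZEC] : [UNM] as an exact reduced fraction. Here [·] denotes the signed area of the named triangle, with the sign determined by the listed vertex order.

Choose coordinates Z = (0, 0), V = (1, 0), C = (0, 1).
1. N lies on line CZ with CN:NZ = 3:4 ⇒ N = (0, 4/7)
2. G is the centroid of triangle ZVC ⇒ G = (1/3, 1/3)
3. U lies on line ZG with ZU:UG = 3:5 ⇒ U = (1/8, 1/8)
4. M lies on line VC with VM:MC = 2:1 ⇒ M = (1/3, 2/3)
5. E lies on line UM with UE:EM = 4:5 ⇒ E = (47/216, 79/216)
2·[ZEC] = 47/216, 2·[UNM] = -9/56
[ZEC]:[UNM] = 47/216:-9/56 = -329/243

[ZEC]:[UNM] = -329/243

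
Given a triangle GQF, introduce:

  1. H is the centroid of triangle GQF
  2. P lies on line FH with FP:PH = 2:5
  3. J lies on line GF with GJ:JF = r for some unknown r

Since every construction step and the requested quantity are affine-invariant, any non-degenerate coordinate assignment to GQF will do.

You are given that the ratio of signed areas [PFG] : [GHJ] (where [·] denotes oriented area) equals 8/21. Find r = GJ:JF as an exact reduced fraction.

Choose coordinates G = (0, 0), Q = (1, 0), F = (0, 1).
1. H is the centroid of triangle GQF ⇒ H = (1/3, 1/3)
2. P lies on line FH with FP:PH = 2:5 ⇒ P = (2/21, 17/21)
3. With GJ:JF = r, write λ = r/(r+1) so J = G + λ·(F−G); J is affine-linear in λ
Every point depending on J is an affine combination of J and λ-independent points, so each such coordinate is linear in λ; the λ² term in each signed area is a multiple of (F−G)×(F−G) = 0, so 2·[PFG] and 2·[GHJ] are each linear in λ. Evaluating at λ=0 and λ=1:
  2·[PFG] = 2/21,   2·[GHJ] = 1/3·λ
So [PFG]:[GHJ] = (2/21) / (1/3·λ). Setting this equal to 8/21:
  2/21 = 8/21·(1/3·λ)  ⇒  λ = 3/4
Then r = λ/(1−λ) = (3/4)/(1/4) = 3. Check: with r = 3, J = (0, 3/4) and [PFG]:[GHJ] = 8/21 as required.

r = 3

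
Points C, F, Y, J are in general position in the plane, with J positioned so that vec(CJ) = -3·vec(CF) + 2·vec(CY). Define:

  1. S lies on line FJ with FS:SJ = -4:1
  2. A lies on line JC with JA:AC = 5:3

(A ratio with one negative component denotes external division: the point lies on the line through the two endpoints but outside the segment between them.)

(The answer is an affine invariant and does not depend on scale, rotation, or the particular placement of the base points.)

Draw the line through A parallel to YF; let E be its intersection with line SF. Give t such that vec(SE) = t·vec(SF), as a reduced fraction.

t = 31/64

Choose coordinates C = (0, 0), F = (1, 0), Y = (0, 1), J = (-3, 2).
1. S lies on line FJ with FS:SJ = -4:1 ⇒ S = (-13/3, 8/3)
2. A lies on line JC with JA:AC = 5:3 ⇒ A = (-9/8, 3/4)
through A parallel to YF: direction (1, -1); meets SF at E = (-7/4, 11/8)
E = S + t·(F−S) with t = 31/64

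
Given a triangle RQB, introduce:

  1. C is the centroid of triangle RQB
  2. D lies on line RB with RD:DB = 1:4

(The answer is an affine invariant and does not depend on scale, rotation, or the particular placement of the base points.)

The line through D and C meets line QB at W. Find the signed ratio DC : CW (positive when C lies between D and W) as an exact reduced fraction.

DC:CW = 7/5

Choose coordinates R = (0, 0), Q = (1, 0), B = (0, 1).
1. C is the centroid of triangle RQB ⇒ C = (1/3, 1/3)
2. D lies on line RB with RD:DB = 1:4 ⇒ D = (0, 1/5)
line DC meets QB at W = (4/7, 3/7)
C = D + t·(W−D) with t = 7/12, so DC:CW = 7/12:5/12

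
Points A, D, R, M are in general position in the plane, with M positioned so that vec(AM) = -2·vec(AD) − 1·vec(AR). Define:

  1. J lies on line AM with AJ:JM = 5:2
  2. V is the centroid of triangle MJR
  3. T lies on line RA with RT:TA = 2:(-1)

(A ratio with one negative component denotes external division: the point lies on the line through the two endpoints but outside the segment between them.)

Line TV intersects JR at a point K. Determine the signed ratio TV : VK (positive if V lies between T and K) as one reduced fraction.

TV:VK = -16

Assign A = (0, 0), D = (1, 0), R = (0, 1), M = (-2, -1) — the answer is frame-independent, so this choice is without loss of generality.
1. J lies on line AM with AJ:JM = 5:2 ⇒ J = (-10/7, -5/7)
2. V is the centroid of triangle MJR ⇒ V = (-8/7, -5/21)
3. T lies on line RA with RT:TA = 2:(-1) ⇒ T = (0, -1)
line TV meets JR at K = (-15/14, -2/7)
V = T + t·(K−T) with t = 16/15, so TV:VK = 16/15:-1/15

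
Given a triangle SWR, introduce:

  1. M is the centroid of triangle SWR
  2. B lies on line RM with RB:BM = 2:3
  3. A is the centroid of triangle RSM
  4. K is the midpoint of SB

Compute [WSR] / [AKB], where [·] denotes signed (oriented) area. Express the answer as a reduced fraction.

Set S = (0, 0), W = (1, 0), R = (0, 1); any affine frame gives the same invariant.
1. M is the centroid of triangle SWR ⇒ M = (1/3, 1/3)
2. B lies on line RM with RB:BM = 2:3 ⇒ B = (2/15, 11/15)
3. A is the centroid of triangle RSM ⇒ A = (1/9, 4/9)
4. K is the midpoint of SB ⇒ K = (1/15, 11/30)
2·[WSR] = -1, 2·[AKB] = -1/90
[WSR]:[AKB] = -1:-1/90 = 90

[WSR]:[AKB] = 90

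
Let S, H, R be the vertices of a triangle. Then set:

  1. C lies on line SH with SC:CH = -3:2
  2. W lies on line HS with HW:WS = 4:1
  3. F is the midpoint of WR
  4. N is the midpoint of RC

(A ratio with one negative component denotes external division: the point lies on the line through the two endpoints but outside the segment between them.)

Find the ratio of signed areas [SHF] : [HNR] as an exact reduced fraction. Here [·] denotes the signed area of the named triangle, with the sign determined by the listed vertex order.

[SHF]:[HNR] = 1/2

Choose coordinates S = (0, 0), H = (1, 0), R = (0, 1).
1. C lies on line SH with SC:CH = -3:2 ⇒ C = (3, 0)
2. W lies on line HS with HW:WS = 4:1 ⇒ W = (1/5, 0)
3. F is the midpoint of WR ⇒ F = (1/10, 1/2)
4. N is the midpoint of RC ⇒ N = (3/2, 1/2)
2·[SHF] = 1/2, 2·[HNR] = 1
[SHF]:[HNR] = 1/2:1 = 1/2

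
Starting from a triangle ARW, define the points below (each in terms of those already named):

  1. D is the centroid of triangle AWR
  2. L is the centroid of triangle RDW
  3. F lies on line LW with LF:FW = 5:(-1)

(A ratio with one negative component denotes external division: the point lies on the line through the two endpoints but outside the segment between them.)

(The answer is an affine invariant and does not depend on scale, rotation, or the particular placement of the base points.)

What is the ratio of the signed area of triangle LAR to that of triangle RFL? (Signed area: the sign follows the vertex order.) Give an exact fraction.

[LAR]:[RFL] = 16/5

Assign A = (0, 0), R = (1, 0), W = (0, 1) — the answer is frame-independent, so this choice is without loss of generality.
1. D is the centroid of triangle AWR ⇒ D = (1/3, 1/3)
2. L is the centroid of triangle RDW ⇒ L = (4/9, 4/9)
3. F lies on line LW with LF:FW = 5:(-1) ⇒ F = (-1/9, 41/36)
2·[LAR] = 4/9, 2·[RFL] = 5/36
[LAR]:[RFL] = 4/9:5/36 = 16/5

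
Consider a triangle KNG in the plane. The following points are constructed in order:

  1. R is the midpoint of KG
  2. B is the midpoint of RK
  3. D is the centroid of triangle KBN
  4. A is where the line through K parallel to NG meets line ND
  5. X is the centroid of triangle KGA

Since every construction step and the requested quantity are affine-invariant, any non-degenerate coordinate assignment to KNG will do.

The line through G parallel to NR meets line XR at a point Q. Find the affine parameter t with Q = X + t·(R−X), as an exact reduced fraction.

t = 9/2

Set K = (0, 0), N = (1, 0), G = (0, 1); any affine frame gives the same invariant.
1. R is the midpoint of KG ⇒ R = (0, 1/2)
2. B is the midpoint of RK ⇒ B = (0, 1/4)
3. D is the centroid of triangle KBN ⇒ D = (1/3, 1/12)
4. A is where the line through K parallel to NG meets line ND ⇒ A = (-1/7, 1/7)
5. X is the centroid of triangle KGA ⇒ X = (-1/21, 8/21)
through G parallel to NR: direction (-1, 1/2); meets XR at Q = (1/6, 11/12)
Q = X + t·(R−X) with t = 9/2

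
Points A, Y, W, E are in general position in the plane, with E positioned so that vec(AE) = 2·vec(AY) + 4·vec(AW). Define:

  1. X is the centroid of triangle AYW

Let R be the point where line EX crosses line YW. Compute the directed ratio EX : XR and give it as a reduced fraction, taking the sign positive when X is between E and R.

EX:XR = -16

Assign A = (0, 0), Y = (1, 0), W = (0, 1), E = (2, 4) — the answer is frame-independent, so this choice is without loss of generality.
1. X is the centroid of triangle AYW ⇒ X = (1/3, 1/3)
line EX meets YW at R = (7/16, 9/16)
X = E + t·(R−E) with t = 16/15, so EX:XR = 16/15:-1/15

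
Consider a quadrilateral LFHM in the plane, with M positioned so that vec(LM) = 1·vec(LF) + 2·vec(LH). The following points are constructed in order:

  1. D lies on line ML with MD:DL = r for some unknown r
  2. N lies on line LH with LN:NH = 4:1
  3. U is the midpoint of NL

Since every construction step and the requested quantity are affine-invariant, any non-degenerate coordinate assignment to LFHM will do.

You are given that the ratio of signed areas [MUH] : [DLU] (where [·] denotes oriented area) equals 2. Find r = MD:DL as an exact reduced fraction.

r = 1/3

Assign L = (0, 0), F = (1, 0), H = (0, 1), M = (1, 2) — the answer is frame-independent, so this choice is without loss of generality.
1. With MD:DL = r, write λ = r/(r+1) so D = M + λ·(L−M); D is affine-linear in λ
2. N lies on line LH with LN:NH = 4:1 ⇒ N = (0, 4/5)
3. U is the midpoint of NL ⇒ U = (0, 2/5)
Every point depending on D is an affine combination of D and λ-independent points, so each such coordinate is linear in λ; the λ² term in each signed area is a multiple of (L−M)×(L−M) = 0, so 2·[MUH] and 2·[DLU] are each linear in λ. Evaluating at λ=0 and λ=1:
  2·[MUH] = -3/5,   2·[DLU] = 2/5·λ − 2/5
So [MUH]:[DLU] = (-3/5) / (2/5·λ − 2/5). Setting this equal to 2:
  -3/5 = 2·(2/5·λ − 2/5)  ⇒  λ = 1/4
Then r = λ/(1−λ) = (1/4)/(3/4) = 1/3. Check: with r = 1/3, D = (3/4, 3/2) and [MUH]:[DLU] = 2 as required.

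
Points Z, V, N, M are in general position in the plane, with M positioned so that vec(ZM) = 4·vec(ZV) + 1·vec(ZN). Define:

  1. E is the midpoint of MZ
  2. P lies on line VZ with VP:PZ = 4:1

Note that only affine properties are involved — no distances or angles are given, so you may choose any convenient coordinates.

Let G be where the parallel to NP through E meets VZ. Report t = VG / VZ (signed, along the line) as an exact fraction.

Assign Z = (0, 0), V = (1, 0), N = (0, 1), M = (4, 1) — the answer is frame-independent, so this choice is without loss of generality.
1. E is the midpoint of MZ ⇒ E = (2, 1/2)
2. P lies on line VZ with VP:PZ = 4:1 ⇒ P = (1/5, 0)
through E parallel to NP: direction (1/5, -1); meets VZ at G = (21/10, 0)
G = V + t·(Z−V) with t = -11/10

t = -11/10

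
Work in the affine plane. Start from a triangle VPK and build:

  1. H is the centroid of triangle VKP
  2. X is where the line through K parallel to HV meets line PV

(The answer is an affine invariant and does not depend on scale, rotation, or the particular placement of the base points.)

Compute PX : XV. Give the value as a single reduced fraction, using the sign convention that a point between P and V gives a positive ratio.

PX:XV = -2

Work in coordinates with V = (0, 0), P = (1, 0), K = (0, 1).
1. H is the centroid of triangle VKP ⇒ H = (1/3, 1/3)
2. X is where the line through K parallel to HV meets line PV ⇒ X = (-1, 0)
X = P + t·(V−P) with t = 2, so PX:XV = t:(1−t) = 2:-1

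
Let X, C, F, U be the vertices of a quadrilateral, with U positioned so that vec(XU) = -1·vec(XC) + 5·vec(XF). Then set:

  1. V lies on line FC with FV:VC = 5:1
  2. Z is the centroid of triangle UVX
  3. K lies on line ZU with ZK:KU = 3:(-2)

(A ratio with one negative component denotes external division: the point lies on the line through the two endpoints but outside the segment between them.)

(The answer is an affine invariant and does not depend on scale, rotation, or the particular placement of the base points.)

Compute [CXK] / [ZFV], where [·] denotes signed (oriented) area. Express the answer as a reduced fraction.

Choose coordinates X = (0, 0), C = (1, 0), F = (0, 1), U = (-1, 5).
1. V lies on line FC with FV:VC = 5:1 ⇒ V = (5/6, 1/6)
2. Z is the centroid of triangle UVX ⇒ Z = (-1/18, 31/18)
3. K lies on line ZU with ZK:KU = 3:(-2) ⇒ K = (-26/9, 104/9)
2·[CXK] = -104/9, 2·[ZFV] = 5/9
[CXK]:[ZFV] = -104/9:5/9 = -104/5

[CXK]:[ZFV] = -104/5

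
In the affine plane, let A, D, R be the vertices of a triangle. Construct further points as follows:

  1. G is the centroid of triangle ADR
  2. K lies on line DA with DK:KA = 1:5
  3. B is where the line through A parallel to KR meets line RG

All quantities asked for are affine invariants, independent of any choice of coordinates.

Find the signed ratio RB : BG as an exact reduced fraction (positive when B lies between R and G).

Set A = (0, 0), D = (1, 0), R = (0, 1); any affine frame gives the same invariant.
1. G is the centroid of triangle ADR ⇒ G = (1/3, 1/3)
2. K lies on line DA with DK:KA = 1:5 ⇒ K = (5/6, 0)
3. B is where the line through A parallel to KR meets line RG ⇒ B = (5/4, -3/2)
B = R + t·(G−R) with t = 15/4, so RB:BG = t:(1−t) = 15/4:-11/4

RB:BG = -15/11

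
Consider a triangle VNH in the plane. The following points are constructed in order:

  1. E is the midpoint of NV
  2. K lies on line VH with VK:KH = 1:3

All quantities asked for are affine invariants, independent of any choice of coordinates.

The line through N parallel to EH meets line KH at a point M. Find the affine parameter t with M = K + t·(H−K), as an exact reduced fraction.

t = 7/3

Work in coordinates with V = (0, 0), N = (1, 0), H = (0, 1).
1. E is the midpoint of NV ⇒ E = (1/2, 0)
2. K lies on line VH with VK:KH = 1:3 ⇒ K = (0, 1/4)
through N parallel to EH: direction (-1/2, 1); meets KH at M = (0, 2)
M = K + t·(H−K) with t = 7/3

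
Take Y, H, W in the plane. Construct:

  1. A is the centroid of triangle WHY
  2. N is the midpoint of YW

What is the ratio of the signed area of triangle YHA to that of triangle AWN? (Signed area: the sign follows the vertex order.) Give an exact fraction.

[YHA]:[AWN] = 2

Assign Y = (0, 0), H = (1, 0), W = (0, 1) — the answer is frame-independent, so this choice is without loss of generality.
1. A is the centroid of triangle WHY ⇒ A = (1/3, 1/3)
2. N is the midpoint of YW ⇒ N = (0, 1/2)
2·[YHA] = 1/3, 2·[AWN] = 1/6
[YHA]:[AWN] = 1/3:1/6 = 2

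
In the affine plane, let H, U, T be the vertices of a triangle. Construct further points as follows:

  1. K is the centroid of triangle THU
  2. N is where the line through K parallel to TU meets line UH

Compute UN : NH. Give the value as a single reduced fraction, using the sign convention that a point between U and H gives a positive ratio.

UN:NH = 1/2

Assign H = (0, 0), U = (1, 0), T = (0, 1) — the answer is frame-independent, so this choice is without loss of generality.
1. K is the centroid of triangle THU ⇒ K = (1/3, 1/3)
2. N is where the line through K parallel to TU meets line UH ⇒ N = (2/3, 0)
N = U + t·(H−U) with t = 1/3, so UN:NH = t:(1−t) = 1/3:2/3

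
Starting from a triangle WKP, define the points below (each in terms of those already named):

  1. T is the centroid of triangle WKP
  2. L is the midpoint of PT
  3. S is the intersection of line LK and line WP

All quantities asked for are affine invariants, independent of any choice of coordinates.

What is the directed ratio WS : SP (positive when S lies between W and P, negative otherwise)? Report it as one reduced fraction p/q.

WS:SP = 4

Work in coordinates with W = (0, 0), K = (1, 0), P = (0, 1).
1. T is the centroid of triangle WKP ⇒ T = (1/3, 1/3)
2. L is the midpoint of PT ⇒ L = (1/6, 2/3)
3. S is the intersection of line LK and line WP ⇒ S = (0, 4/5)
S = W + t·(P−W) with t = 4/5, so WS:SP = t:(1−t) = 4/5:1/5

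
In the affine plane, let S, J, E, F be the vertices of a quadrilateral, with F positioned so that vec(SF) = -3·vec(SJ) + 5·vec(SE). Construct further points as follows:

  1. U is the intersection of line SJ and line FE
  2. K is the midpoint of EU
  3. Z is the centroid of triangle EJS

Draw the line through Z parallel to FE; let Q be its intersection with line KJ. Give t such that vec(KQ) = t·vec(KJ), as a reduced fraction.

t = -2/3

Work in coordinates with S = (0, 0), J = (1, 0), E = (0, 1), F = (-3, 5).
1. U is the intersection of line SJ and line FE ⇒ U = (3/4, 0)
2. K is the midpoint of EU ⇒ K = (3/8, 1/2)
3. Z is the centroid of triangle EJS ⇒ Z = (1/3, 1/3)
through Z parallel to FE: direction (3, -4); meets KJ at Q = (-1/24, 5/6)
Q = K + t·(J−K) with t = -2/3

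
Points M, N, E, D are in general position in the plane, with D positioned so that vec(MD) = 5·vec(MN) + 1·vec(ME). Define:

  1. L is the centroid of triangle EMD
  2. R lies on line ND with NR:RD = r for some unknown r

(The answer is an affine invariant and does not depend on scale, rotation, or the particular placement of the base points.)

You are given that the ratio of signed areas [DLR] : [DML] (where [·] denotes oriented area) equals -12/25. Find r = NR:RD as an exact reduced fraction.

r = 3/2

Work in coordinates with M = (0, 0), N = (1, 0), E = (0, 1), D = (5, 1).
1. L is the centroid of triangle EMD ⇒ L = (5/3, 2/3)
2. With NR:RD = r, write λ = r/(r+1) so R = N + λ·(D−N); R is affine-linear in λ
Every point depending on R is an affine combination of R and λ-independent points, so each such coordinate is linear in λ; the λ² term in each signed area is a multiple of (D−N)×(D−N) = 0, so 2·[DLR] and 2·[DML] are each linear in λ. Evaluating at λ=0 and λ=1:
  2·[DLR] = -2·λ + 2,   2·[DML] = -5/3
So [DLR]:[DML] = (-2·λ + 2) / (-5/3). Setting this equal to -12/25:
  -2·λ + 2 = -12/25·(-5/3)  ⇒  λ = 3/5
Then r = λ/(1−λ) = (3/5)/(2/5) = 3/2. Check: with r = 3/2, R = (17/5, 3/5) and [DLR]:[DML] = -12/25 as required.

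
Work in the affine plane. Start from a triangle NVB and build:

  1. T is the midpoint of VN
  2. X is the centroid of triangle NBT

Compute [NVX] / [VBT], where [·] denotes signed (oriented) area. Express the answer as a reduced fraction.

[NVX]:[VBT] = 2/3

Choose coordinates N = (0, 0), V = (1, 0), B = (0, 1).
1. T is the midpoint of VN ⇒ T = (1/2, 0)
2. X is the centroid of triangle NBT ⇒ X = (1/6, 1/3)
2·[NVX] = 1/3, 2·[VBT] = 1/2
[NVX]:[VBT] = 1/3:1/2 = 2/3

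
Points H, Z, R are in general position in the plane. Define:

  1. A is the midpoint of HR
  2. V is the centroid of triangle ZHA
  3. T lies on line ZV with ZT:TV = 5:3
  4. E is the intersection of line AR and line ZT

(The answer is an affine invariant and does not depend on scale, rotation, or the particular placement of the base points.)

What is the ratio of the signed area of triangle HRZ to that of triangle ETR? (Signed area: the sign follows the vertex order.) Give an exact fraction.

Work in coordinates with H = (0, 0), Z = (1, 0), R = (0, 1).
1. A is the midpoint of HR ⇒ A = (0, 1/2)
2. V is the centroid of triangle ZHA ⇒ V = (1/3, 1/6)
3. T lies on line ZV with ZT:TV = 5:3 ⇒ T = (7/12, 5/48)
4. E is the intersection of line AR and line ZT ⇒ E = (0, 1/4)
2·[HRZ] = -1, 2·[ETR] = 7/16
[HRZ]:[ETR] = -1:7/16 = -16/7

[HRZ]:[ETR] = -16/7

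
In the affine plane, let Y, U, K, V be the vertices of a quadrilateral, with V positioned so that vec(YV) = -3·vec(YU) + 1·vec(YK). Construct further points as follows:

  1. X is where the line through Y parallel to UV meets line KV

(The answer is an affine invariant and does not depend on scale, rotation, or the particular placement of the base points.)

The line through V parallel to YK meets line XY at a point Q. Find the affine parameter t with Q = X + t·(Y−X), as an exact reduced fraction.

t = 1/4

Work in coordinates with Y = (0, 0), U = (1, 0), K = (0, 1), V = (-3, 1).
1. X is where the line through Y parallel to UV meets line KV ⇒ X = (-4, 1)
through V parallel to YK: direction (0, 1); meets XY at Q = (-3, 3/4)
Q = X + t·(Y−X) with t = 1/4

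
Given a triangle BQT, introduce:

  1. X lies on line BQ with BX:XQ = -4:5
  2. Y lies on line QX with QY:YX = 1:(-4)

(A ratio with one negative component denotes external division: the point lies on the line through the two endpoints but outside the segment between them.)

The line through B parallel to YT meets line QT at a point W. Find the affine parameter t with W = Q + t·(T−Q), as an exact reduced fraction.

t = -3/5

Work in coordinates with B = (0, 0), Q = (1, 0), T = (0, 1).
1. X lies on line BQ with BX:XQ = -4:5 ⇒ X = (-4, 0)
2. Y lies on line QX with QY:YX = 1:(-4) ⇒ Y = (8/3, 0)
through B parallel to YT: direction (-8/3, 1); meets QT at W = (8/5, -3/5)
W = Q + t·(T−Q) with t = -3/5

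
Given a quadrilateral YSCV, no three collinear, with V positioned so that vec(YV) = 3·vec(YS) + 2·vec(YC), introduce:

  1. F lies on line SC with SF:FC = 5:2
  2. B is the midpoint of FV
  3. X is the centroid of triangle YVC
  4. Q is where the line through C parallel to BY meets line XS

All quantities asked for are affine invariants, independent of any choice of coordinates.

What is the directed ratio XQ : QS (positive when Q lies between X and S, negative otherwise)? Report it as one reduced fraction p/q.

XQ:QS = -19/42

Assign Y = (0, 0), S = (1, 0), C = (0, 1), V = (3, 2) — the answer is frame-independent, so this choice is without loss of generality.
1. F lies on line SC with SF:FC = 5:2 ⇒ F = (2/7, 5/7)
2. B is the midpoint of FV ⇒ B = (23/14, 19/14)
3. X is the centroid of triangle YVC ⇒ X = (1, 1)
4. Q is where the line through C parallel to BY meets line XS ⇒ Q = (1, 42/23)
Q = X + t·(S−X) with t = -19/23, so XQ:QS = t:(1−t) = -19/23:42/23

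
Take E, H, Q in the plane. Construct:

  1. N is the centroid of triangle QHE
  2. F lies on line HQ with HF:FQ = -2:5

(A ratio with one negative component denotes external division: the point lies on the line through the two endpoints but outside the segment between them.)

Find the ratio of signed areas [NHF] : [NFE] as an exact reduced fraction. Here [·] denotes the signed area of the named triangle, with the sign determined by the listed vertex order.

[NHF]:[NFE] = 2/7

Assign E = (0, 0), H = (1, 0), Q = (0, 1) — the answer is frame-independent, so this choice is without loss of generality.
1. N is the centroid of triangle QHE ⇒ N = (1/3, 1/3)
2. F lies on line HQ with HF:FQ = -2:5 ⇒ F = (5/3, -2/3)
2·[NHF] = -2/9, 2·[NFE] = -7/9
[NHF]:[NFE] = -2/9:-7/9 = 2/7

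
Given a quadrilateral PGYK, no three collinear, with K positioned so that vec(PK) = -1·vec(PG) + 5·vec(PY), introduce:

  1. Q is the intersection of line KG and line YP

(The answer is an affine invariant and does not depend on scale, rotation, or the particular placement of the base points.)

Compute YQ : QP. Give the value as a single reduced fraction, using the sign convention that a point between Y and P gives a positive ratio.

Assign P = (0, 0), G = (1, 0), Y = (0, 1), K = (-1, 5) — the answer is frame-independent, so this choice is without loss of generality.
1. Q is the intersection of line KG and line YP ⇒ Q = (0, 5/2)
Q = Y + t·(P−Y) with t = -3/2, so YQ:QP = t:(1−t) = -3/2:5/2

YQ:QP = -3/5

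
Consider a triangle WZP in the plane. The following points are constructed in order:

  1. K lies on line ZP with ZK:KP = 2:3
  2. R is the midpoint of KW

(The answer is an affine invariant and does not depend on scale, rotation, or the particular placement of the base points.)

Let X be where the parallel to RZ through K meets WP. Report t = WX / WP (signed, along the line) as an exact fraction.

Work in coordinates with W = (0, 0), Z = (1, 0), P = (0, 1).
1. K lies on line ZP with ZK:KP = 2:3 ⇒ K = (3/5, 2/5)
2. R is the midpoint of KW ⇒ R = (3/10, 1/5)
through K parallel to RZ: direction (7/10, -1/5); meets WP at X = (0, 4/7)
X = W + t·(P−W) with t = 4/7

t = 4/7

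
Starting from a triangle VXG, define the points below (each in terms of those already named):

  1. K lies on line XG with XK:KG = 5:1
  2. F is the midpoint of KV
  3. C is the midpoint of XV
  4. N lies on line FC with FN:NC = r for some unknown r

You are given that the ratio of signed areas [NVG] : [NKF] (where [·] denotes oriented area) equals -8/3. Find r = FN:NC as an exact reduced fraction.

Assign V = (0, 0), X = (1, 0), G = (0, 1) — the answer is frame-independent, so this choice is without loss of generality.
1. K lies on line XG with XK:KG = 5:1 ⇒ K = (1/6, 5/6)
2. F is the midpoint of KV ⇒ F = (1/12, 5/12)
3. C is the midpoint of XV ⇒ C = (1/2, 0)
4. With FN:NC = r, write λ = r/(r+1) so N = F + λ·(C−F); N is affine-linear in λ
Every point depending on N is an affine combination of N and λ-independent points, so each such coordinate is linear in λ; the λ² term in each signed area is a multiple of (C−F)×(C−F) = 0, so 2·[NVG] and 2·[NKF] are each linear in λ. Evaluating at λ=0 and λ=1:
  2·[NVG] = -5/12·λ − 1/12,   2·[NKF] = 5/24·λ
So [NVG]:[NKF] = (-5/12·λ − 1/12) / (5/24·λ). Setting this equal to -8/3:
  -5/12·λ − 1/12 = -8/3·(5/24·λ)  ⇒  λ = 3/5
Then r = λ/(1−λ) = (3/5)/(2/5) = 3/2. Check: with r = 3/2, N = (1/3, 1/6) and [NVG]:[NKF] = -8/3 as required.

r = 3/2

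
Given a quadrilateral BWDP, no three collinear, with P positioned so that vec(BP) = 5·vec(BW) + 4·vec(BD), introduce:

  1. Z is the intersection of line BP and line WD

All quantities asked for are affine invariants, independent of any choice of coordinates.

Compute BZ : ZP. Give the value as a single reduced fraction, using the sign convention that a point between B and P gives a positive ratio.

BZ:ZP = 1/8

Assign B = (0, 0), W = (1, 0), D = (0, 1), P = (5, 4) — the answer is frame-independent, so this choice is without loss of generality.
1. Z is the intersection of line BP and line WD ⇒ Z = (5/9, 4/9)
Z = B + t·(P−B) with t = 1/9, so BZ:ZP = t:(1−t) = 1/9:8/9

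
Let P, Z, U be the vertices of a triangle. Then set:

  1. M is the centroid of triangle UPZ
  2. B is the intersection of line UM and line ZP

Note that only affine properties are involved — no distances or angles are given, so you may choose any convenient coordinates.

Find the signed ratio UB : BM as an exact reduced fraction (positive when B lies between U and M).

UB:BM = -3

Work in coordinates with P = (0, 0), Z = (1, 0), U = (0, 1).
1. M is the centroid of triangle UPZ ⇒ M = (1/3, 1/3)
2. B is the intersection of line UM and line ZP ⇒ B = (1/2, 0)
B = U + t·(M−U) with t = 3/2, so UB:BM = t:(1−t) = 3/2:-1/2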